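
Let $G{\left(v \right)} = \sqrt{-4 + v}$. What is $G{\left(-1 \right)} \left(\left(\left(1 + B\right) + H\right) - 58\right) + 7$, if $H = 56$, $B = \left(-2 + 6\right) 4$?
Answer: $7 + 15 i \sqrt{5} \approx 7.0 + 33.541 i$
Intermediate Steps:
$B = 16$ ($B = 4 \cdot 4 = 16$)
$G{\left(-1 \right)} \left(\left(\left(1 + B\right) + H\right) - 58\right) + 7 = \sqrt{-4 - 1} \left(\left(\left(1 + 16\right) + 56\right) - 58\right) + 7 = \sqrt{-5} \left(\left(17 + 56\right) - 58\right) + 7 = i \sqrt{5} \left(73 - 58\right) + 7 = i \sqrt{5} \cdot 15 + 7 = 15 i \sqrt{5} + 7 = 7 + 15 i \sqrt{5}$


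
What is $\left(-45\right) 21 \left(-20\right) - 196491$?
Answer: $-177591$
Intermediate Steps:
$\left(-45\right) 21 \left(-20\right) - 196491 = \left(-945\right) \left(-20\right) - 196491 = 18900 - 196491 = -177591$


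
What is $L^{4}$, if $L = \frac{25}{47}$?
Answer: $\frac{390625}{4879681} \approx 0.080051$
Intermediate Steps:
$L = \frac{25}{47}$ ($L = 25 \cdot \frac{1}{47} = \frac{25}{47} \approx 0.53191$)
$L^{4} = \left(\frac{25}{47}\right)^{4} = \frac{390625}{4879681}$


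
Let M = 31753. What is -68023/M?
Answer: -68023/31753 ≈ -2.1423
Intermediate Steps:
-68023/M = -68023/31753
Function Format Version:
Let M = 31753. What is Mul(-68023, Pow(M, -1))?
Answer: Rational(-68023, 31753) ≈ -2.1423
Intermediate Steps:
Mul(-68023, Pow(M, -1)) = Mul(-68023, Pow(31753, -1)) = Mul(-68023, Rational(1, 31753)) = Rational(-68023, 31753)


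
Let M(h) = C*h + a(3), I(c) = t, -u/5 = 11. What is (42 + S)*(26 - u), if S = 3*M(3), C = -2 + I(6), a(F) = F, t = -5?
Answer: -972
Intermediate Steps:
u = -55 (u = -5*11 = -55)
I(c) = -5
C = -7 (C = -2 - 5 = -7)
M(h) = 3 - 7*h (M(h) = -7*h + 3 = 3 - 7*h)
S = -54 (S = 3*(3 - 7*3) = 3*(3 - 21) = 3*(-18) = -54)
(42 + S)*(26 - u) = (42 - 54)*(26 - 1*(-55)) = -12*(26 + 55) = -12*81 = -972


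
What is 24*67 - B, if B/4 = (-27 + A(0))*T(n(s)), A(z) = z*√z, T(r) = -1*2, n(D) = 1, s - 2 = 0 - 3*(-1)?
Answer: 1392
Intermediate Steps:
s = 5 (s = 2 + (0 - 3*(-1)) = 2 + (0 + 3) = 2 + 3 = 5)
T(r) = -2
A(z) = z^(3/2)
B = 216 (B = 4*((-27 + 0^(3/2))*(-2)) = 4*((-27 + 0)*(-2)) = 4*(-27*(-2)) = 4*54 = 216)
24*67 - B = 24*67 - 1*216 = 1608 - 216 = 1392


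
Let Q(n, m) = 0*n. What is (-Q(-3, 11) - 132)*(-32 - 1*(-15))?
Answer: 2244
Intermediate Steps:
Q(n, m) = 0
(-Q(-3, 11) - 132)*(-32 - 1*(-15)) = (-1*0 - 132)*(-32 - 1*(-15)) = (0 - 132)*(-32 + 15) = -132*(-17) = 2244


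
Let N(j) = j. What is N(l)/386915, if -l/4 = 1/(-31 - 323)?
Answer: 2/68483955 ≈ 2.9204e-8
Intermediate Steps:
l = 2/177 (l = -4/(-31 - 323) = -4/(-354) = -4*(-1/354) = 2/177 ≈ 0.011299)
N(l)/386915 = (2/177)/386915 = (2/177)*(1/386915) = 2/68483955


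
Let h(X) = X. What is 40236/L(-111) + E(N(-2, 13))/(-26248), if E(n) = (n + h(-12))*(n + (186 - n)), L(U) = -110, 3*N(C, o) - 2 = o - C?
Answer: -263996237/721820 ≈ -365.74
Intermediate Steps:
N(C, o) = ⅔ - C/3 + o/3 (N(C, o) = ⅔ + (o - C)/3 = ⅔ + (-C/3 + o/3) = ⅔ - C/3 + o/3)
E(n) = -2232 + 186*n (E(n) = (n - 12)*(n + (186 - n)) = (-12 + n)*186 = -2232 + 186*n)
40236/L(-111) + E(N(-2, 13))/(-26248) = 40236/(-110) + (-2232 + 186*(⅔ - ⅓*(-2) + (⅓)*13))/(-26248) = 40236*(-1/110) + (-2232 + 186*(⅔ + ⅔ + 13/3))*(-1/26248) = -20118/55 + (-2232 + 186*(17/3))*(-1/26248) = -20118/55 + (-2232 + 1054)*(-1/26248) = -20118/55 - 1178*(-1/26248) = -20118/55 + 589/13124 = -263996237/721820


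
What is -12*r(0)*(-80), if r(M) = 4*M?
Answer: 0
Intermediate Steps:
-12*r(0)*(-80) = -48*0*(-80) = -12*0*(-80) = 0*(-80) = 0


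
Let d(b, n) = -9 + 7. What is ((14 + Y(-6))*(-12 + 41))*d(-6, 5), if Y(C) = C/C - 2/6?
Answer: -2552/3 ≈ -850.67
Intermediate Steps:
Y(C) = 2/3 (Y(C) = 1 - 2*1/6 = 1 - 1/3 = 2/3)
d(b, n) = -2
((14 + Y(-6))*(-12 + 41))*d(-6, 5) = ((14 + 2/3)*(-12 + 41))*(-2) = ((44/3)*29)*(-2) = (1276/3)*(-2) = -2552/3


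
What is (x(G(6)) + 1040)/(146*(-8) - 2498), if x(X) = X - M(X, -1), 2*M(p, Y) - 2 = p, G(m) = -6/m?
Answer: -2077/7332 ≈ -0.28328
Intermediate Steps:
M(p, Y) = 1 + p/2
x(X) = -1 + X/2 (x(X) = X - (1 + X/2) = X + (-1 - X/2) = -1 + X/2)
(x(G(6)) + 1040)/(146*(-8) - 2498) = ((-1 + (-6/6)/2) + 1040)/(146*(-8) - 2498) = ((-1 + (-6*⅙)/2) + 1040)/(-1168 - 2498) = ((-1 + (½)*(-1)) + 1040)/(-3666) = ((-1 - ½) + 1040)*(-1/3666) = (-3/2 + 1040)*(-1/3666) = (2077/2)*(-1/3666) = -2077/7332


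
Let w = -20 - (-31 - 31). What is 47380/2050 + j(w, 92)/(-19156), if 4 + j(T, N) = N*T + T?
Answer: 44980609/1963490 ≈ 22.909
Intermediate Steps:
w = 42 (w = -20 - 1*(-62) = -20 + 62 = 42)
j(T, N) = -4 + T + N*T (j(T, N) = -4 + (N*T + T) = -4 + (T + N*T) = -4 + T + N*T)
47380/2050 + j(w, 92)/(-19156) = 47380/2050 + (-4 + 42 + 92*42)/(-19156) = 47380*(1/2050) + (-4 + 42 + 3864)*(-1/19156) = 4738/205 + 3902*(-1/19156) = 4738/205 - 1951/9578 = 44980609/1963490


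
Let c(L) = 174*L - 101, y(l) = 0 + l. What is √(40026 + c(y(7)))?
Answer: √41143 ≈ 202.84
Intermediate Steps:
y(l) = l
c(L) = -101 + 174*L
√(40026 + c(y(7))) = √(40026 + (-101 + 174*7)) = √(40026 + (-101 + 1218)) = √(40026 + 1117) = √41143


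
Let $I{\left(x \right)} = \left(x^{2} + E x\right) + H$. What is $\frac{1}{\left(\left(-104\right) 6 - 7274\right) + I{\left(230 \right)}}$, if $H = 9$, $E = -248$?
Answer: $- \frac{1}{12029} \approx -8.3132 \cdot 10^{-5}$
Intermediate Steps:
$I{\left(x \right)} = 9 + x^{2} - 248 x$ ($I{\left(x \right)} = \left(x^{2} - 248 x\right) + 9 = 9 + x^{2} - 248 x$)
$\frac{1}{\left(\left(-104\right) 6 - 7274\right) + I{\left(230 \right)}} = \frac{1}{\left(\left(-104\right) 6 - 7274\right) + \left(9 + 230^{2} - 57040\right)} = \frac{1}{\left(-624 - 7274\right) + \left(9 + 52900 - 57040\right)} = \frac{1}{-7898 - 4131} = \frac{1}{-12029} = - \frac{1}{12029}$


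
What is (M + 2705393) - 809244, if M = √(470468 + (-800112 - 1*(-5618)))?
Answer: 1896149 + I*√324026 ≈ 1.8961e+6 + 569.23*I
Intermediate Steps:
M = I*√324026 (M = √(470468 + (-800112 + 5618)) = √(470468 - 794494) = √(-324026) = I*√324026 ≈ 569.23*I)
(M + 2705393) - 809244 = (I*√324026 + 2705393) - 809244 = (2705393 + I*√324026) - 809244 = 1896149 + I*√324026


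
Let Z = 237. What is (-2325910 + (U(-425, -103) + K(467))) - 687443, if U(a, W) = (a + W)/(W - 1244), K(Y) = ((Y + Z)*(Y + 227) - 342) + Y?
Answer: -1133568572/449 ≈ -2.5247e+6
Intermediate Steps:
K(Y) = -342 + Y + (227 + Y)*(237 + Y) (K(Y) = ((Y + 237)*(Y + 227) - 342) + Y = ((237 + Y)*(227 + Y) - 342) + Y = ((227 + Y)*(237 + Y) - 342) + Y = (-342 + (227 + Y)*(237 + Y)) + Y = -342 + Y + (227 + Y)*(237 + Y))
U(a, W) = (W + a)/(-1244 + W)
(-2325910 + (U(-425, -103) + K(467))) - 687443 = (-2325910 + ((-103 - 425)/(-1244 - 103) + (53457 + 467² + 465*467))) - 687443 = (-2325910 + (-528/(-1347) + (53457 + 218089 + 217155))) - 687443 = (-2325910 + (-1/1347*(-528) + 488701)) - 687443 = (-2325910 + (176/449 + 488701)) - 687443 = (-2325910 + 219426925/449) - 687443 = -824906665/449 - 687443 = -1133568572/449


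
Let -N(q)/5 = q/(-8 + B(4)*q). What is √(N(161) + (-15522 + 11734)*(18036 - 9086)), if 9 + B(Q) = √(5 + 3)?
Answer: √(-49396087395 + 10916637200*√2)/√(1457 - 322*√2) ≈ 5822.6*I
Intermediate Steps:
B(Q) = -9 + 2*√2 (B(Q) = -9 + √(5 + 3) = -9 + √8 = -9 + 2*√2)
N(q) = -5*q/(-8 + q*(-9 + 2*√2)) (N(q) = -5*q/(-8 + (-9 + 2*√2)*q) = -5*q/(-8 + q*(-9 + 2*√2)))
√(N(161) + (-15522 + 11734)*(18036 - 9086)) = √(5*161/(8 + 161*(9 - 2*√2)) + (-15522 + 11734)*(18036 - 9086)) = √(5*161/(8 + (1449 - 322*√2)) - 3788*8950) = √(5*161/(1457 - 322*√2) - 33902600) = √(805/(1457 - 322*√2) - 33902600) = √(-33902600 + 805/(1457 - 322*√2))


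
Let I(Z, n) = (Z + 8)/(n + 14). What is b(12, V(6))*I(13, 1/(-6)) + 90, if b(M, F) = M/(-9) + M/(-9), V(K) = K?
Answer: 7134/83 ≈ 85.952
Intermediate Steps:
b(M, F) = -2*M/9 (b(M, F) = M*(-1/9) + M*(-1/9) = -M/9 - M/9 = -2*M/9)
I(Z, n) = (8 + Z)/(14 + n)
b(12, V(6))*I(13, 1/(-6)) + 90 = (-2/9*12)*((8 + 13)/(14 + 1/(-6))) + 90 = -8*21/(3*(14 - 1/6)) + 90 = -8*21/(3*83/6) + 90 = -16*21/83 + 90 = -8/3*126/83 + 90 = -336/83 + 90 = 7134/83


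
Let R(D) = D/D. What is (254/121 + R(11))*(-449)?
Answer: -168375/121 ≈ -1391.5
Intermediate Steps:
R(D) = 1
(254/121 + R(11))*(-449) = (254/121 + 1)*(-449) = (375/121)*(-449) = -168375/121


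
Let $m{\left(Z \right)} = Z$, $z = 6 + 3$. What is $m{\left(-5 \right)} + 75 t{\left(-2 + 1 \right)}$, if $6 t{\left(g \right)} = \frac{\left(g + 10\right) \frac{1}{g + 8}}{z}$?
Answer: $- \frac{45}{14} \approx -3.2143$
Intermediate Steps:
$z = 9$
$t{\left(g \right)} = \frac{10 + g}{54 \left(8 + g\right)}$ ($t{\left(g \right)} = \frac{\frac{g + 10}{g + 8} \cdot \frac{1}{9}}{6} = \frac{\frac{10 + g}{8 + g} \frac{1}{9}}{6} = \frac{\frac{1}{9} \frac{1}{8 + g} \left(10 + g\right)}{6} = \frac{10 + g}{54 \left(8 + g\right)}$)
$m{\left(-5 \right)} + 75 t{\left(-2 + 1 \right)} = -5 + 75 \frac{10 + \left(-2 + 1\right)}{54 \left(8 + \left(-2 + 1\right)\right)} = -5 + 75 \frac{10 - 1}{54 \left(8 - 1\right)} = -5 + 75 \cdot \frac{1}{54} \cdot \frac{1}{7} \cdot 9 = -5 + 75 \cdot \frac{1}{42} = -5 + \frac{25}{14} = - \frac{45}{14}$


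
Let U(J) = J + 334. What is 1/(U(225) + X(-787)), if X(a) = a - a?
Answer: 1/559 ≈ 0.0017889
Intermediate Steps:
X(a) = 0
U(J) = 334 + J
1/(U(225) + X(-787)) = 1/((334 + 225) + 0) = 1/(559 + 0) = 1/559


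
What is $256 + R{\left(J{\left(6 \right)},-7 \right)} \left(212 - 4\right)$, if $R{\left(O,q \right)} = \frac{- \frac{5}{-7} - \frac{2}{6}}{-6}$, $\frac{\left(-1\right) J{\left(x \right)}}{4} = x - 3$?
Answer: $\frac{15296}{63} \approx 242.79$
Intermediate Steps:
$J{\left(x \right)} = 12 - 4 x$ ($J{\left(x \right)} = - 4 \left(x - 3\right) = - 4 \left(-3 + x\right) = 12 - 4 x$)
$R{\left(O,q \right)} = - \frac{4}{63}$ ($R{\left(O,q \right)} = \left(\left(-5\right) \left(- \frac{1}{7}\right) - \frac{1}{3}\right) \left(- \frac{1}{6}\right) = \left(\frac{5}{7} - \frac{1}{3}\right) \left(- \frac{1}{6}\right) = \frac{8}{21} \left(- \frac{1}{6}\right) = - \frac{4}{63}$)
$256 + R{\left(J{\left(6 \right)},-7 \right)} \left(212 - 4\right) = 256 - \frac{4 \left(212 - 4\right)}{63} = 256 - \frac{832}{63} = \frac{15296}{63}$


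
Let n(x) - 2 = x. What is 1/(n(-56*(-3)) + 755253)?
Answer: 1/755423 ≈ 1.3238e-6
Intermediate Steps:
n(x) = 2 + x
1/(n(-56*(-3)) + 755253) = 1/((2 - 56*(-3)) + 755253) = 1/((2 + 168) + 755253) = 1/(170 + 755253) = 1/755423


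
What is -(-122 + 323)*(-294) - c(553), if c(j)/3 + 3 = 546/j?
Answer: 4668903/79 ≈ 59100.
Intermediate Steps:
c(j) = -9 + 1638/j (c(j) = -9 + 3*(546/j) = -9 + 1638/j)
-(-122 + 323)*(-294) - c(553) = -(-122 + 323)*(-294) - (-9 + 1638/553) = -201*(-294) - (-9 + 1638*(1/553)) = -1*(-59094) - (-9 + 234/79) = 59094 - 1*(-477/79) = 59094 + 477/79 = 4668903/79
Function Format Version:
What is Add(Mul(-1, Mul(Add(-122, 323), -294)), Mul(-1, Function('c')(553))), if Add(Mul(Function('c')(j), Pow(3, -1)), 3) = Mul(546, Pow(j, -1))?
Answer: Rational(4668903, 79) ≈ 59100.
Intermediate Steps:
Function('c')(j) = Add(-9, Mul(1638, Pow(j, -1))) (Function('c')(j) = Add(-9, Mul(3, Mul(546, Pow(j, -1)))) = Add(-9, Mul(1638, Pow(j, -1))))
Add(Mul(-1, Mul(Add(-122, 323), -294)), Mul(-1, Function('c')(553))) = Add(Mul(-1, Mul(Add(-122, 323), -294)), Mul(-1, Add(-9, Mul(1638, Pow(553, -1))))) = Add(Mul(-1, Mul(201, -294)), Mul(-1, Add(-9, Mul(1638, Rational(1, 553))))) = Add(Mul(-1, -59094), Mul(-1, Add(-9, Rational(234, 79)))) = Add(59094, Mul(-1, Rational(-477, 79))) = Add(59094, Rational(477, 79)) = Rational(4668903, 79)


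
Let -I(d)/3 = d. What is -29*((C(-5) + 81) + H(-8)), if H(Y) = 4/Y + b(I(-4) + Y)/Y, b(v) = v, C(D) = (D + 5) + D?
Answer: -2175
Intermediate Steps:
C(D) = 5 + 2*D (C(D) = (5 + D) + D = 5 + 2*D)
I(d) = -3*d
H(Y) = 4/Y + (12 + Y)/Y (H(Y) = 4/Y + (-3*(-4) + Y)/Y = 4/Y + (12 + Y)/Y)
-29*((C(-5) + 81) + H(-8)) = -29*(((5 + 2*(-5)) + 81) + (16 - 8)/(-8)) = -29*(((5 - 10) + 81) - ⅛*8) = -29*((-5 + 81) - 1) = -29*(76 - 1) = -29*75 = -2175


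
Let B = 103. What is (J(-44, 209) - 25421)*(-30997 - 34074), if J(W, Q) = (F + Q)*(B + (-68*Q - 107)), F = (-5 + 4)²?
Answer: 195914530451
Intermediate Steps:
F = 1 (F = (-1)² = 1)
J(W, Q) = (1 + Q)*(-4 - 68*Q) (J(W, Q) = (1 + Q)*(103 + (-68*Q - 107)) = (1 + Q)*(103 + (-107 - 68*Q)) = (1 + Q)*(-4 - 68*Q))
(J(-44, 209) - 25421)*(-30997 - 34074) = ((-4 - 72*209 - 68*209²) - 25421)*(-30997 - 34074) = ((-4 - 15048 - 68*43681) - 25421)*(-65071) = ((-4 - 15048 - 2970308) - 25421)*(-65071) = (-2985360 - 25421)*(-65071) = -3010781*(-65071) = 195914530451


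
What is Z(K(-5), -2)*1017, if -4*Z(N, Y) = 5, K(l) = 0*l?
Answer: -5085/4 ≈ -1271.3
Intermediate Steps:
K(l) = 0
Z(N, Y) = -5/4 (Z(N, Y) = -¼*5 = -5/4)
Z(K(-5), -2)*1017 = -5/4*1017 = -5085/4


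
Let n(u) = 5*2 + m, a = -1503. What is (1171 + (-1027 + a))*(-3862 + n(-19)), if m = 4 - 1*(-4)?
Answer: 5223996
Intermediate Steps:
m = 8 (m = 4 + 4 = 8)
n(u) = 18 (n(u) = 5*2 + 8 = 10 + 8 = 18)
(1171 + (-1027 + a))*(-3862 + n(-19)) = (1171 + (-1027 - 1503))*(-3862 + 18) = (1171 - 2530)*(-3844) = -1359*(-3844) = 5223996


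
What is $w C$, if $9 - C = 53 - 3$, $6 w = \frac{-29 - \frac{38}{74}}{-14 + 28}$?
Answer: $\frac{533}{37} \approx 14.405$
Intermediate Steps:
$w = - \frac{13}{37}$ ($w = \frac{\left(-29 - \frac{38}{74}\right) \frac{1}{-14 + 28}}{6} = \frac{\left(-29 - \frac{19}{37}\right) \frac{1}{14}}{6} = \frac{\left(- \frac{1092}{37}\right) \frac{1}{14}}{6} = \frac{1}{6} \left(- \frac{78}{37}\right) = - \frac{13}{37} \approx -0.35135$)
$C = -41$ ($C = 9 - \left(53 - 3\right) = 9 - 50 = -41$)
$w C = \left(- \frac{13}{37}\right) \left(-41\right) = \frac{533}{37}$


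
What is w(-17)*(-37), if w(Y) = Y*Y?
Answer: -10693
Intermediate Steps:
w(Y) = Y²
w(-17)*(-37) = (-17)²*(-37) = 289*(-37) = -10693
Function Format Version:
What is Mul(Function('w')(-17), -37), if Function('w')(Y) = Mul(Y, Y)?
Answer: -10693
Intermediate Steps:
Function('w')(Y) = Pow(Y, 2)
Mul(Function('w')(-17), -37) = Mul(Pow(-17, 2), -37) = Mul(289, -37) = -10693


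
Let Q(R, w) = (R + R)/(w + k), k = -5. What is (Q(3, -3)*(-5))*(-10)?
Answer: -75/2 ≈ -37.500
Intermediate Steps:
Q(R, w) = 2*R/(-5 + w) (Q(R, w) = (R + R)/(w - 5) = (2*R)/(-5 + w) = 2*R/(-5 + w))
(Q(3, -3)*(-5))*(-10) = ((2*3/(-5 - 3))*(-5))*(-10) = ((2*3/(-8))*(-5))*(-10) = ((2*3*(-⅛))*(-5))*(-10) = -¾*(-5)*(-10) = (15/4)*(-10) = -75/2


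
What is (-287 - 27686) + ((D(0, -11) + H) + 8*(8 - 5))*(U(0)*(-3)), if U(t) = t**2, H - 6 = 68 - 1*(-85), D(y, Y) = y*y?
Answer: -27973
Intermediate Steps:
D(y, Y) = y**2
H = 159 (H = 6 + (68 - 1*(-85)) = 6 + (68 + 85) = 6 + 153 = 159)
(-287 - 27686) + ((D(0, -11) + H) + 8*(8 - 5))*(U(0)*(-3)) = (-287 - 27686) + ((0**2 + 159) + 8*(8 - 5))*(0**2*(-3)) = -27973 + ((0 + 159) + 8*3)*(0*(-3)) = -27973 + (159 + 24)*0 = -27973 + 183*0 = -27973 + 0 = -27973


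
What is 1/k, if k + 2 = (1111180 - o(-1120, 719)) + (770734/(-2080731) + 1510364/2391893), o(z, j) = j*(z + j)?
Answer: 4976885913783/6965138204829503773 ≈ 7.1454e-7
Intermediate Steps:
o(z, j) = j*(j + z)
k = 6965138204829503773/4976885913783 (k = -2 + ((1111180 - 719*(719 - 1120)) + (770734/(-2080731) + 1510364/2391893)) = -2 + ((1111180 - 719*(-401)) + (770734*(-1/2080731) + 1510364*(1/2391893))) = -2 + ((1111180 - 1*(-288319)) + (-770734/2080731 + 1510364/2391893)) = -2 + ((1111180 + 288319) + 1299147936622/4976885913783) = -2 + (1399499 + 1299147936622/4976885913783) = -2 + 6965148158601331339/4976885913783 = 6965138204829503773/4976885913783 ≈ 1.3995e+6)
1/k = 1/(6965138204829503773/4976885913783) = 4976885913783/6965138204829503773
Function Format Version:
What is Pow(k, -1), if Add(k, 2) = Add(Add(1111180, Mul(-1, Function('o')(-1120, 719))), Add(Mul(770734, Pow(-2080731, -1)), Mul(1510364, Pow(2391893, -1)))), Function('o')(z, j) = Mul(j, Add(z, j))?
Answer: Rational(4976885913783, 6965138204829503773) ≈ 7.1454e-7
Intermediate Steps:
Function('o')(z, j) = Mul(j, Add(j, z))
k = Rational(6965138204829503773, 4976885913783) (k = Add(-2, Add(Add(1111180, Mul(-1, Mul(719, Add(719, -1120)))), Add(Mul(770734, Pow(-2080731, -1)), Mul(1510364, Pow(2391893, -1))))) = Add(-2, Add(Add(1111180, Mul(-1, Mul(719, -401))), Add(Mul(770734, Rational(-1, 2080731)), Mul(1510364, Rational(1, 2391893))))) = Add(-2, Add(Add(1111180, Mul(-1, -288319)), Add(Rational(-770734, 2080731), Rational(1510364, 2391893)))) = Add(-2, Add(Add(1111180, 288319), Rational(1299147936622, 4976885913783))) = Add(-2, Add(1399499, Rational(1299147936622, 4976885913783))) = Add(-2, Rational(6965148158601331339, 4976885913783)) = Rational(6965138204829503773, 4976885913783) ≈ 1.3995e+6)
Pow(k, -1) = Pow(Rational(6965138204829503773, 4976885913783), -1) = Rational(4976885913783, 6965138204829503773)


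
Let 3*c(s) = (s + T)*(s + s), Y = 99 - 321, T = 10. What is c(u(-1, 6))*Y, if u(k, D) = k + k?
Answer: 2368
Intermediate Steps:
Y = -222
u(k, D) = 2*k
c(s) = 2*s*(10 + s)/3 (c(s) = ((s + 10)*(s + s))/3 = ((10 + s)*(2*s))/3 = (2*s*(10 + s))/3 = 2*s*(10 + s)/3)
c(u(-1, 6))*Y = (2*(2*(-1))*(10 + 2*(-1))/3)*(-222) = ((⅔)*(-2)*(10 - 2))*(-222) = ((⅔)*(-2)*8)*(-222) = -32/3*(-222) = 2368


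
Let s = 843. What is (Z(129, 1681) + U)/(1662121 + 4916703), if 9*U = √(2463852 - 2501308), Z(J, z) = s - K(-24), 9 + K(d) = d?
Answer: 219/1644706 + I*√2341/14802354 ≈ 0.00013315 + 3.2687e-6*I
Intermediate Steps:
K(d) = -9 + d
Z(J, z) = 876 (Z(J, z) = 843 - (-9 - 24) = 843 - 1*(-33) = 843 + 33 = 876)
U = 4*I*√2341/9 (U = √(2463852 - 2501308)/9 = √(-37456)/9 = (4*I*√2341)/9 = 4*I*√2341/9 ≈ 21.504*I)
(Z(129, 1681) + U)/(1662121 + 4916703) = (876 + 4*I*√2341/9)/(1662121 + 4916703) = (876 + 4*I*√2341/9)/6578824 = (876 + 4*I*√2341/9)*(1/6578824) = 219/1644706 + I*√2341/14802354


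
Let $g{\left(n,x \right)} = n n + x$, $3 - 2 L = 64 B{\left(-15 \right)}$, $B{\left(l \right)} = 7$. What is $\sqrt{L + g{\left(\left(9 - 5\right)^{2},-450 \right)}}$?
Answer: $\frac{7 i \sqrt{34}}{2} \approx 20.408 i$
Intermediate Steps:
$L = - \frac{445}{2}$ ($L = \frac{3}{2} - \frac{64 \cdot 7}{2} = \frac{3}{2} - 224 = - \frac{445}{2} \approx -222.5$)
$g{\left(n,x \right)} = x + n^{2}$ ($g{\left(n,x \right)} = n^{2} + x = x + n^{2}$)
$\sqrt{L + g{\left(\left(9 - 5\right)^{2},-450 \right)}} = \sqrt{- \frac{445}{2} - \left(450 - \left(\left(9 - 5\right)^{2}\right)^{2}\right)} = \sqrt{- \frac{445}{2} - \left(450 - \left(4^{2}\right)^{2}\right)} = \sqrt{- \frac{445}{2} - \left(450 - 16^{2}\right)} = \sqrt{- \frac{445}{2} + \left(-450 + 256\right)} = \sqrt{- \frac{445}{2} - 194} = \sqrt{- \frac{833}{2}} = \frac{7 i \sqrt{34}}{2}$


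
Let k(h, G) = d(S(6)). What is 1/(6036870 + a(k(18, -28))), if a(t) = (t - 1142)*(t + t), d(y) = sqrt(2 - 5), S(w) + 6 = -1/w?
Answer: I/(4*(571*sqrt(3) + 1509216*I)) ≈ 1.6565e-7 + 1.0855e-10*I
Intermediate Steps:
S(w) = -6 - 1/w
d(y) = I*sqrt(3) (d(y) = sqrt(-3) = I*sqrt(3))
k(h, G) = I*sqrt(3)
a(t) = 2*t*(-1142 + t) (a(t) = (-1142 + t)*(2*t) = 2*t*(-1142 + t))
1/(6036870 + a(k(18, -28))) = 1/(6036870 + 2*(I*sqrt(3))*(-1142 + I*sqrt(3))) = 1/(6036870 + 2*I*sqrt(3)*(-1142 + I*sqrt(3)))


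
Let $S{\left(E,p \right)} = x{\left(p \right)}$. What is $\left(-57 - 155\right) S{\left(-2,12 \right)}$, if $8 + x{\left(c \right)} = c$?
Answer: $-848$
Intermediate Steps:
$x{\left(c \right)} = -8 + c$
$S{\left(E,p \right)} = -8 + p$
$\left(-57 - 155\right) S{\left(-2,12 \right)} = \left(-57 - 155\right) \left(-8 + 12\right) = \left(-212\right) 4 = -848$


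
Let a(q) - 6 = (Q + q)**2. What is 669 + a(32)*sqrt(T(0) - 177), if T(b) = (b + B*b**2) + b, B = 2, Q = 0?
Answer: 669 + 1030*I*sqrt(177) ≈ 669.0 + 13703.0*I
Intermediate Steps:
a(q) = 6 + q**2 (a(q) = 6 + (0 + q)**2 = 6 + q**2)
T(b) = 2*b + 2*b**2 (T(b) = (b + 2*b**2) + b = 2*b + 2*b**2)
669 + a(32)*sqrt(T(0) - 177) = 669 + (6 + 32**2)*sqrt(2*0*(1 + 0) - 177) = 669 + (6 + 1024)*sqrt(2*0*1 - 177) = 669 + 1030*sqrt(0 - 177) = 669 + 1030*sqrt(-177) = 669 + 1030*(I*sqrt(177)) = 669 + 1030*I*sqrt(177)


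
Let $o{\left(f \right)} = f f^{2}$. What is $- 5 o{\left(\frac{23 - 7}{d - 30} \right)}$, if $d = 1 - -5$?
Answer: $\frac{40}{27} \approx 1.4815$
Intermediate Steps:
$d = 6$ ($d = 1 + 5 = 6$)
$o{\left(f \right)} = f^{3}$
$- 5 o{\left(\frac{23 - 7}{d - 30} \right)} = - 5 \left(\frac{23 - 7}{6 - 30}\right)^{3} = - 5 \left(\frac{16}{6 - 30}\right)^{3} = - 5 \left(\frac{16}{-24}\right)^{3} = - 5 \left(16 \left(- \frac{1}{24}\right)\right)^{3} = - 5 \left(- \frac{2}{3}\right)^{3} = \left(-5\right) \left(- \frac{8}{27}\right) = \frac{40}{27}$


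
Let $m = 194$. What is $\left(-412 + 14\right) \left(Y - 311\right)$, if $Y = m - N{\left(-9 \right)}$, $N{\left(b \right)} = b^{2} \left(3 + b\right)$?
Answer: $-146862$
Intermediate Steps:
$Y = 680$ ($Y = 194 - \left(-9\right)^{2} \left(3 - 9\right) = 194 - 81 \left(-6\right) = 194 - -486 = 194 + 486 = 680$)
$\left(-412 + 14\right) \left(Y - 311\right) = \left(-412 + 14\right) \left(680 - 311\right) = \left(-398\right) 369 = -146862$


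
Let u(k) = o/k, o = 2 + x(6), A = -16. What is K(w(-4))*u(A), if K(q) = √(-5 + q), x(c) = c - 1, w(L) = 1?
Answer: -7*I/8 ≈ -0.875*I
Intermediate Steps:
x(c) = -1 + c
o = 7 (o = 2 + (-1 + 6) = 2 + 5 = 7)
u(k) = 7/k
K(w(-4))*u(A) = √(-5 + 1)*(7/(-16)) = √(-4)*(7*(-1/16)) = (2*I)*(-7/16) = -7*I/8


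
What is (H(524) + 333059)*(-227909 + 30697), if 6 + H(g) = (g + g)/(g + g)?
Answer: -65682245448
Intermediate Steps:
H(g) = -5 (H(g) = -6 + (g + g)/(g + g) = -6 + (2*g)/((2*g)) = -6 + (2*g)*(1/(2*g)) = -6 + 1 = -5)
(H(524) + 333059)*(-227909 + 30697) = (-5 + 333059)*(-227909 + 30697) = 333054*(-197212) = -65682245448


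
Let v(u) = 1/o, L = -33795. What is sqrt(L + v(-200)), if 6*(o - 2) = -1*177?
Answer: I*sqrt(102229985)/55 ≈ 183.83*I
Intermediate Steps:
o = -55/2 (o = 2 + (-1*177)/6 = 2 + (1/6)*(-177) = 2 - 59/2 = -55/2 ≈ -27.500)
v(u) = -2/55 (v(u) = 1/(-55/2) = -2/55)
sqrt(L + v(-200)) = sqrt(-33795 - 2/55) = sqrt(-1858727/55) = I*sqrt(102229985)/55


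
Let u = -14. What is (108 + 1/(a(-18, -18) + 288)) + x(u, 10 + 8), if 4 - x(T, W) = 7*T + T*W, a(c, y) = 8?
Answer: 136753/296 ≈ 462.00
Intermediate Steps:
x(T, W) = 4 - 7*T - T*W (x(T, W) = 4 - (7*T + T*W) = 4 + (-7*T - T*W) = 4 - 7*T - T*W)
(108 + 1/(a(-18, -18) + 288)) + x(u, 10 + 8) = (108 + 1/(8 + 288)) + (4 - 7*(-14) - 1*(-14)*(10 + 8)) = (108 + 1/296) + (4 + 98 - 1*(-14)*18) = (108 + 1/296) + (4 + 98 + 252) = 31969/296 + 354 = 136753/296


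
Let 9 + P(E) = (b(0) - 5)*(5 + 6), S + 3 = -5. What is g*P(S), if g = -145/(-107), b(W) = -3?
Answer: -14065/107 ≈ -131.45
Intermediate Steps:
S = -8 (S = -3 - 5 = -8)
P(E) = -97 (P(E) = -9 + (-3 - 5)*(5 + 6) = -9 - 8*11 = -9 - 88 = -97)
g = 145/107 (g = -145*(-1/107) = 145/107 ≈ 1.3551)
g*P(S) = (145/107)*(-97) = -14065/107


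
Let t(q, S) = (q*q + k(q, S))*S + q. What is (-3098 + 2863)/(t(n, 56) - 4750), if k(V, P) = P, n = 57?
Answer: -235/180387 ≈ -0.0013028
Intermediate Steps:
t(q, S) = q + S*(S + q**2) (t(q, S) = (q*q + S)*S + q = (q**2 + S)*S + q = (S + q**2)*S + q = S*(S + q**2) + q = q + S*(S + q**2))
(-3098 + 2863)/(t(n, 56) - 4750) = (-3098 + 2863)/((57 + 56**2 + 56*57**2) - 4750) = -235/((57 + 3136 + 56*3249) - 4750) = -235/((57 + 3136 + 181944) - 4750) = -235/(185137 - 4750) = -235/180387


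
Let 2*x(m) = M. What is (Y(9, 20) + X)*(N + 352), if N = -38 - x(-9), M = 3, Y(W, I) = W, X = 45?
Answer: 16875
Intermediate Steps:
x(m) = 3/2 (x(m) = (½)*3 = 3/2)
N = -79/2 (N = -38 - 1*3/2 = -38 - 3/2 = -79/2 ≈ -39.500)
(Y(9, 20) + X)*(N + 352) = (9 + 45)*(-79/2 + 352) = 54*(625/2) = 16875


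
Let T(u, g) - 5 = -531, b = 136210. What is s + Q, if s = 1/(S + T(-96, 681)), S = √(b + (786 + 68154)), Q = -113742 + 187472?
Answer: 2636805727/35763 - 5*√8206/71526 ≈ 73730.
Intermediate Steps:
Q = 73730
T(u, g) = -526 (T(u, g) = 5 - 531 = -526)
S = 5*√8206 (S = √(136210 + (786 + 68154)) = √(136210 + 68940) = √205150 = 5*√8206 ≈ 452.94)
s = 1/(-526 + 5*√8206) (s = 1/(5*√8206 - 526) = 1/(-526 + 5*√8206) ≈ -0.013686)
s + Q = (-263/35763 - 5*√8206/71526) + 73730 = 2636805727/35763 - 5*√8206/71526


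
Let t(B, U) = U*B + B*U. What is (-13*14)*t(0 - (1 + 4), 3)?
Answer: 5460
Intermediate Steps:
t(B, U) = 2*B*U (t(B, U) = B*U + B*U = 2*B*U)
(-13*14)*t(0 - (1 + 4), 3) = (-13*14)*(2*(0 - (1 + 4))*3) = -364*(0 - 1*5)*3 = -364*(0 - 5)*3 = -364*(-5)*3 = -182*(-30) = 5460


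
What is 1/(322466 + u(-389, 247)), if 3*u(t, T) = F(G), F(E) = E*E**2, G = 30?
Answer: 1/331466 ≈ 3.0169e-6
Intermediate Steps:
F(E) = E**3
u(t, T) = 9000 (u(t, T) = (1/3)*30**3 = (1/3)*27000 = 9000)
1/(322466 + u(-389, 247)) = 1/(322466 + 9000) = 1/331466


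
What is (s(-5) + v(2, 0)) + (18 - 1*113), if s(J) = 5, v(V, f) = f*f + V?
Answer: -88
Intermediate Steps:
v(V, f) = V + f² (v(V, f) = f² + V = V + f²)
(s(-5) + v(2, 0)) + (18 - 1*113) = (5 + (2 + 0²)) + (18 - 1*113) = (5 + (2 + 0)) + (18 - 113) = (5 + 2) - 95 = 7 - 95 = -88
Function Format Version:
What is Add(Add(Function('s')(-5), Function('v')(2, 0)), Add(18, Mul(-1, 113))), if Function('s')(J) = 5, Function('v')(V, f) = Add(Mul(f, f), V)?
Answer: -88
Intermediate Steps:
Function('v')(V, f) = Add(V, Pow(f, 2)) (Function('v')(V, f) = Add(Pow(f, 2), V) = Add(V, Pow(f, 2)))
Add(Add(Function('s')(-5), Function('v')(2, 0)), Add(18, Mul(-1, 113))) = Add(Add(5, Add(2, Pow(0, 2))), Add(18, Mul(-1, 113))) = Add(Add(5, Add(2, 0)), Add(18, -113)) = Add(Add(5, 2), -95) = Add(7, -95) = -88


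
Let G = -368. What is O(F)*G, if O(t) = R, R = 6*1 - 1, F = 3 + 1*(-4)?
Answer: -1840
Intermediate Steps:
F = -1 (F = 3 - 4 = -1)
R = 5 (R = 6 - 1 = 5)
O(t) = 5
O(F)*G = 5*(-368) = -1840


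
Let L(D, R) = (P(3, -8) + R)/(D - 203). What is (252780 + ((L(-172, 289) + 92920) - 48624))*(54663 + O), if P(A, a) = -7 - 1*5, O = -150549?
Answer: -3560669813526/125 ≈ -2.8485e+10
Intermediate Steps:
P(A, a) = -12 (P(A, a) = -7 - 5 = -12)
L(D, R) = (-12 + R)/(-203 + D) (L(D, R) = (-12 + R)/(D - 203) = (-12 + R)/(-203 + D))
(252780 + ((L(-172, 289) + 92920) - 48624))*(54663 + O) = (252780 + (((-12 + 289)/(-203 - 172) + 92920) - 48624))*(54663 - 150549) = (252780 + ((277/(-375) + 92920) - 48624))*(-95886) = (252780 + ((-1/375*277 + 92920) - 48624))*(-95886) = (252780 + ((-277/375 + 92920) - 48624))*(-95886) = (252780 + (34844723/375 - 48624))*(-95886) = (252780 + 16610723/375)*(-95886) = (111403223/375)*(-95886) = -3560669813526/125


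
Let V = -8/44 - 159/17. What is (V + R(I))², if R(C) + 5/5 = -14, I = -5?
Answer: 21049744/34969 ≈ 601.95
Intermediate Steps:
R(C) = -15 (R(C) = -1 - 14 = -15)
V = -1783/187 (V = -8*1/44 - 159*1/17 = -2/11 - 159/17 = -1783/187 ≈ -9.5348)
(V + R(I))² = (-1783/187 - 15)² = (-4588/187)² = 21049744/34969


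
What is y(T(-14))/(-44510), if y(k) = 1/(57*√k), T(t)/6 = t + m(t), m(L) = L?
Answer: I*√42/213113880 ≈ 3.041e-8*I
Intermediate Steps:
T(t) = 12*t (T(t) = 6*(t + t) = 6*(2*t) = 12*t)
y(k) = 1/(57*√k)
y(T(-14))/(-44510) = (1/(57*√(12*(-14))))/(-44510) = (1/(57*√(-168)))*(-1/44510) = ((-I*√42/84)/57)*(-1/44510) = -I*√42/4788*(-1/44510) = I*√42/213113880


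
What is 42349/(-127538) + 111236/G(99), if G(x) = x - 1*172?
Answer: -14189908445/9310274 ≈ -1524.1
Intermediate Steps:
G(x) = -172 + x (G(x) = x - 172 = -172 + x)
42349/(-127538) + 111236/G(99) = 42349/(-127538) + 111236/(-172 + 99) = 42349*(-1/127538) + 111236/(-73) = -42349/127538 + 111236*(-1/73) = -42349/127538 - 111236/73 = -14189908445/9310274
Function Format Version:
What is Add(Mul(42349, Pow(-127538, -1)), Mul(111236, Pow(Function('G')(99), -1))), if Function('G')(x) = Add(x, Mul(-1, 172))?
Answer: Rational(-14189908445, 9310274) ≈ -1524.1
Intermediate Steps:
Function('G')(x) = Add(-172, x) (Function('G')(x) = Add(x, -172) = Add(-172, x))
Add(Mul(42349, Pow(-127538, -1)), Mul(111236, Pow(Function('G')(99), -1))) = Add(Mul(42349, Pow(-127538, -1)), Mul(111236, Pow(Add(-172, 99), -1))) = Add(Mul(42349, Rational(-1, 127538)), Mul(111236, Pow(-73, -1))) = Add(Rational(-42349, 127538), Mul(111236, Rational(-1, 73))) = Add(Rational(-42349, 127538), Rational(-111236, 73)) = Rational(-14189908445, 9310274)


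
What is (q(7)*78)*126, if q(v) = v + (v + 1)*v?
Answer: 619164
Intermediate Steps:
q(v) = v + v*(1 + v) (q(v) = v + (1 + v)*v = v + v*(1 + v))
(q(7)*78)*126 = ((7*(2 + 7))*78)*126 = ((7*9)*78)*126 = (63*78)*126 = 4914*126 = 619164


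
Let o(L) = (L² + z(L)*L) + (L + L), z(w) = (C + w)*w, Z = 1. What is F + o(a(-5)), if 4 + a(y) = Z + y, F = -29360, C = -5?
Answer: -30144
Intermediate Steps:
z(w) = w*(-5 + w) (z(w) = (-5 + w)*w = w*(-5 + w))
a(y) = -3 + y (a(y) = -4 + (1 + y) = -3 + y)
o(L) = L² + 2*L + L²*(-5 + L) (o(L) = (L² + (L*(-5 + L))*L) + (L + L) = (L² + L²*(-5 + L)) + 2*L = L² + 2*L + L²*(-5 + L))
F + o(a(-5)) = -29360 + (-3 - 5)*(2 + (-3 - 5) + (-3 - 5)*(-5 + (-3 - 5))) = -29360 - 8*(2 - 8 - 8*(-5 - 8)) = -29360 - 8*(2 - 8 - 8*(-13)) = -29360 - 8*(2 - 8 + 104) = -29360 - 8*98 = -29360 - 784 = -30144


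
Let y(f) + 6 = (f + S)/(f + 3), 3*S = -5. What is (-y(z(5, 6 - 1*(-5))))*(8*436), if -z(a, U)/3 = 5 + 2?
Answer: 446464/27 ≈ 16536.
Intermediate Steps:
S = -5/3 (S = (⅓)*(-5) = -5/3 ≈ -1.6667)
z(a, U) = -21 (z(a, U) = -3*(5 + 2) = -3*7 = -21)
y(f) = -6 + (-5/3 + f)/(3 + f) (y(f) = -6 + (f - 5/3)/(f + 3) = -6 + (-5/3 + f)/(3 + f))
(-y(z(5, 6 - 1*(-5))))*(8*436) = (-(-59 - 15*(-21))/(3*(3 - 21)))*(8*436) = -(-59 + 315)/(3*(-18))*3488 = -(-1)*256/(3*18)*3488 = -1*(-128/27)*3488 = (128/27)*3488 = 446464/27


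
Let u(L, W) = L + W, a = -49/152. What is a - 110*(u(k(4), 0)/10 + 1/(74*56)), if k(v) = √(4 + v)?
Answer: -1717/4921 - 22*√2 ≈ -31.462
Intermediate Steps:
a = -49/152 (a = -49*1/152 = -49/152 ≈ -0.32237)
a - 110*(u(k(4), 0)/10 + 1/(74*56)) = -49/152 - 110*((√(4 + 4) + 0)/10 + 1/(74*56)) = -49/152 - 110*((√8 + 0)*(⅒) + (1/74)*(1/56)) = -49/152 - 110*((2*√2 + 0)*(⅒) + 1/4144) = -49/152 - 110*((2*√2)*(⅒) + 1/4144) = -49/152 - 110*(√2/5 + 1/4144) = -49/152 - 110*(1/4144 + √2/5) = -49/152 + (-55/2072 - 22*√2) = -1717/4921 - 22*√2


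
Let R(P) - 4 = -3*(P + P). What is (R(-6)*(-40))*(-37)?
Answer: 59200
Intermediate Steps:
R(P) = 4 - 6*P (R(P) = 4 - 3*(P + P) = 4 - 6*P)
(R(-6)*(-40))*(-37) = ((4 - 6*(-6))*(-40))*(-37) = ((4 + 36)*(-40))*(-37) = (40*(-40))*(-37) = -1600*(-37) = 59200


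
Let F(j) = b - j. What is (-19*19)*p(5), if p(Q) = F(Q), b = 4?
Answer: 361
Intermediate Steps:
F(j) = 4 - j
p(Q) = 4 - Q
(-19*19)*p(5) = (-19*19)*(4 - 1*5) = -361*(4 - 5) = -361*(-1) = 361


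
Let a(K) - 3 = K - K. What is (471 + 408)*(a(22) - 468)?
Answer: -408735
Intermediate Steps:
a(K) = 3 (a(K) = 3 + (K - K) = 3 + 0 = 3)
(471 + 408)*(a(22) - 468) = (471 + 408)*(3 - 468) = 879*(-465) = -408735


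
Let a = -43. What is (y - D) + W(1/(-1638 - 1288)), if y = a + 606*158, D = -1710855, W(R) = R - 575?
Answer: 5284312109/2926 ≈ 1.8060e+6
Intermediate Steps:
W(R) = -575 + R
y = 95705 (y = -43 + 606*158 = -43 + 95748 = 95705)
(y - D) + W(1/(-1638 - 1288)) = (95705 - 1*(-1710855)) + (-575 + 1/(-1638 - 1288)) = (95705 + 1710855) + (-575 + 1/(-2926)) = 1806560 + (-575 - 1/2926) = 1806560 - 1682451/2926 = 5284312109/2926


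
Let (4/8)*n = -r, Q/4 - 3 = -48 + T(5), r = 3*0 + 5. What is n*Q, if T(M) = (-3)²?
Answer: 1440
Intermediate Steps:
T(M) = 9
r = 5 (r = 0 + 5 = 5)
Q = -144 (Q = 12 + 4*(-48 + 9) = 12 + 4*(-39) = 12 - 156 = -144)
n = -10 (n = 2*(-1*5) = 2*(-5) = -10)
n*Q = -10*(-144) = 1440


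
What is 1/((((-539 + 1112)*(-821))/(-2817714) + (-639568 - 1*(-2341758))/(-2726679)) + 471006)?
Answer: 2561000530602/1206245444728455061 ≈ 2.1231e-6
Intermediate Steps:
1/((((-539 + 1112)*(-821))/(-2817714) + (-639568 - 1*(-2341758))/(-2726679)) + 471006) = 1/(((573*(-821))*(-1/2817714) + (-639568 + 2341758)*(-1/2726679)) + 471006) = 1/((-470433*(-1/2817714) + 1702190*(-1/2726679)) + 471006) = 1/((156811/939238 - 1702190/2726679) + 471006) = 1/(-1171188270551/2561000530602 + 471006) = 1/(1206245444728455061/2561000530602) = 2561000530602/1206245444728455061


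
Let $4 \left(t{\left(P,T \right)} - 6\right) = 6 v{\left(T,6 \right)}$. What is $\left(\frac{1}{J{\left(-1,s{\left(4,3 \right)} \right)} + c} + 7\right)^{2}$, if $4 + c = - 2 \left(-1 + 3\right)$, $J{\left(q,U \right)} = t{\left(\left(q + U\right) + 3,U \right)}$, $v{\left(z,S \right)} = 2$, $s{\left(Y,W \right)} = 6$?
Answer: $64$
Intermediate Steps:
$t{\left(P,T \right)} = 9$ ($t{\left(P,T \right)} = 6 + \frac{6 \cdot 2}{4} = 6 + \frac{1}{4} \cdot 12 = 6 + 3 = 9$)
$J{\left(q,U \right)} = 9$
$c = -8$ ($c = -4 - 2 \left(-1 + 3\right) = -4 - 4 = -8$)
$\left(\frac{1}{J{\left(-1,s{\left(4,3 \right)} \right)} + c} + 7\right)^{2} = \left(\frac{1}{9 - 8} + 7\right)^{2} = \left(1^{-1} + 7\right)^{2} = \left(1 + 7\right)^{2} = 8^{2} = 64$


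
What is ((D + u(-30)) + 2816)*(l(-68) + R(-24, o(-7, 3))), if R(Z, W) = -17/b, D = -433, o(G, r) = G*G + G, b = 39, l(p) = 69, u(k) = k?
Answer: 483994/3 ≈ 1.6133e+5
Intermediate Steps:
o(G, r) = G + G**2 (o(G, r) = G**2 + G = G + G**2)
R(Z, W) = -17/39
((D + u(-30)) + 2816)*(l(-68) + R(-24, o(-7, 3))) = ((-433 - 30) + 2816)*(69 - 17/39) = (-463 + 2816)*(2674/39) = 2353*(2674/39) = 483994/3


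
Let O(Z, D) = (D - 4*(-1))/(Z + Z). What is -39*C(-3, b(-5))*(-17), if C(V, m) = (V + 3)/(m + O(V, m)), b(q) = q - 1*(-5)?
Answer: 0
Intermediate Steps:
b(q) = 5 + q (b(q) = q + 5 = 5 + q)
O(Z, D) = (4 + D)/(2*Z) (O(Z, D) = (D + 4)/((2*Z)) = (4 + D)*(1/(2*Z)) = (4 + D)/(2*Z))
C(V, m) = (3 + V)/(m + (4 + m)/(2*V)) (C(V, m) = (V + 3)/(m + (4 + m)/(2*V)) = (3 + V)/(m + (4 + m)/(2*V)))
-39*C(-3, b(-5))*(-17) = -78*(-3)*(3 - 3)/(4 + (5 - 5) + 2*(-3)*(5 - 5))*(-17) = -78*(-3)*0/(4 + 0 + 2*(-3)*0)*(-17) = -78*(-3)*0/(4 + 0 + 0)*(-17) = -78*(-3)*0/4*(-17) = -39*0*(-17) = 0*(-17) = 0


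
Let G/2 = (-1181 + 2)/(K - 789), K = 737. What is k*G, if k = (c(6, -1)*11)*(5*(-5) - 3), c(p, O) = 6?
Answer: -1089396/13 ≈ -83800.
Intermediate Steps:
G = 1179/26 (G = 2*((-1181 + 2)/(737 - 789)) = 2*(-1179/(-52)) = 2*(-1179*(-1/52)) = 2*(1179/52) = 1179/26 ≈ 45.346)
k = -1848 (k = (6*11)*(5*(-5) - 3) = 66*(-25 - 3) = 66*(-28) = -1848)
k*G = -1848*1179/26 = -1089396/13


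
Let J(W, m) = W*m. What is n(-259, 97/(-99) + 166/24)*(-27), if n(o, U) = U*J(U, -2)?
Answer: 5527201/2904 ≈ 1903.3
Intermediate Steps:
n(o, U) = -2*U**2 (n(o, U) = U*(U*(-2)) = U*(-2*U) = -2*U**2)
n(-259, 97/(-99) + 166/24)*(-27) = -2*(97/(-99) + 166/24)**2*(-27) = -2*(97*(-1/99) + 166*(1/24))**2*(-27) = -2*(-97/99 + 83/12)**2*(-27) = -2*(2351/396)**2*(-27) = -2*5527201/156816*(-27) = -5527201/78408*(-27) = 5527201/2904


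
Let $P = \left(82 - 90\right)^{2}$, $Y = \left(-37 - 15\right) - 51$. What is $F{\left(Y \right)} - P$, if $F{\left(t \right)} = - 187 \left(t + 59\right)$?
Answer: $8164$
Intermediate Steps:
$Y = -103$ ($Y = -52 - 51 = -103$)
$P = 64$ ($P = \left(-8\right)^{2} = 64$)
$F{\left(t \right)} = -11033 - 187 t$ ($F{\left(t \right)} = - 187 \left(59 + t\right) = -11033 - 187 t$)
$F{\left(Y \right)} - P = \left(-11033 - -19261\right) - 64 = \left(-11033 + 19261\right) - 64 = 8228 - 64 = 8164$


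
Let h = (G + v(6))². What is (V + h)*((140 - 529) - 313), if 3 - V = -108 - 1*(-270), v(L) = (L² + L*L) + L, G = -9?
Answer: -3230604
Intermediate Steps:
v(L) = L + 2*L² (v(L) = (L² + L²) + L = 2*L² + L = L + 2*L²)
V = -159 (V = 3 - (-108 - 1*(-270)) = 3 - (-108 + 270) = 3 - 1*162 = 3 - 162 = -159)
h = 4761 (h = (-9 + 6*(1 + 2*6))² = (-9 + 6*(1 + 12))² = (-9 + 6*13)² = (-9 + 78)² = 69² = 4761)
(V + h)*((140 - 529) - 313) = (-159 + 4761)*((140 - 529) - 313) = 4602*(-389 - 313) = 4602*(-702) = -3230604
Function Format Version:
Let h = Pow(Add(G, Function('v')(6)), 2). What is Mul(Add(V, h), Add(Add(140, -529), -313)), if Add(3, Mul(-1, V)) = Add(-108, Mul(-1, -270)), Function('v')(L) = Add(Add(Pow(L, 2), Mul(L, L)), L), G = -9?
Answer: -3230604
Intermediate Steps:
Function('v')(L) = Add(L, Mul(2, Pow(L, 2))) (Function('v')(L) = Add(Add(Pow(L, 2), Pow(L, 2)), L) = Add(Mul(2, Pow(L, 2)), L) = Add(L, Mul(2, Pow(L, 2))))
V = -159 (V = Add(3, Mul(-1, Add(-108, Mul(-1, -270)))) = Add(3, Mul(-1, Add(-108, 270))) = Add(3, Mul(-1, 162)) = Add(3, -162) = -159)
h = 4761 (h = Pow(Add(-9, Mul(6, Add(1, Mul(2, 6)))), 2) = Pow(Add(-9, Mul(6, Add(1, 12))), 2) = Pow(Add(-9, Mul(6, 13)), 2) = Pow(Add(-9, 78), 2) = Pow(69, 2) = 4761)
Mul(Add(V, h), Add(Add(140, -529), -313)) = Mul(Add(-159, 4761), Add(Add(140, -529), -313)) = Mul(4602, Add(-389, -313)) = Mul(4602, -702) = -3230604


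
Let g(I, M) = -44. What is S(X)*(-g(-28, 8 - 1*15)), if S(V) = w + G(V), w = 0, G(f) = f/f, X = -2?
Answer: 44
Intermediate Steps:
G(f) = 1
S(V) = 1 (S(V) = 0 + 1 = 1)
S(X)*(-g(-28, 8 - 1*15)) = 1*(-1*(-44)) = 1*44 = 44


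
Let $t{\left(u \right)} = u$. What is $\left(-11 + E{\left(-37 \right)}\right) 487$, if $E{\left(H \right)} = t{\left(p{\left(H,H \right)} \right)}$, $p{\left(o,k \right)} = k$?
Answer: $-23376$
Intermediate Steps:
$E{\left(H \right)} = H$
$\left(-11 + E{\left(-37 \right)}\right) 487 = \left(-11 - 37\right) 487 = \left(-48\right) 487 = -23376$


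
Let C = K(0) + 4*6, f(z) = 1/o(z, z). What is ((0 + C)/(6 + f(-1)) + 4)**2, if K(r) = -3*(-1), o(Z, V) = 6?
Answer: 96100/1369 ≈ 70.197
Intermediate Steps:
K(r) = 3
f(z) = 1/6
C = 27 (C = 3 + 4*6 = 3 + 24 = 27)
((0 + C)/(6 + f(-1)) + 4)**2 = ((0 + 27)/(6 + 1/6) + 4)**2 = (27/(37/6) + 4)**2 = (27*(6/37) + 4)**2 = (162/37 + 4)**2 = (310/37)**2 = 96100/1369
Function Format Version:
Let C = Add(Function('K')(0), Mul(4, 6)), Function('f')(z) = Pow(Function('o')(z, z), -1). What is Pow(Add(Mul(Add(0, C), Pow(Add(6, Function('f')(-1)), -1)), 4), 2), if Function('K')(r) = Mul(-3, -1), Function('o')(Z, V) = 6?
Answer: Rational(96100, 1369) ≈ 70.197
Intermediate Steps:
Function('K')(r) = 3
Function('f')(z) = Rational(1, 6) (Function('f')(z) = Pow(6, -1) = Rational(1, 6))
C = 27 (C = Add(3, Mul(4, 6)) = Add(3, 24) = 27)
Pow(Add(Mul(Add(0, C), Pow(Add(6, Function('f')(-1)), -1)), 4), 2) = Pow(Add(Mul(Add(0, 27), Pow(Add(6, Rational(1, 6)), -1)), 4), 2) = Pow(Add(Mul(27, Pow(Rational(37, 6), -1)), 4), 2) = Pow(Add(Mul(27, Rational(6, 37)), 4), 2) = Pow(Add(Rational(162, 37), 4), 2) = Pow(Rational(310, 37), 2) = Rational(96100, 1369)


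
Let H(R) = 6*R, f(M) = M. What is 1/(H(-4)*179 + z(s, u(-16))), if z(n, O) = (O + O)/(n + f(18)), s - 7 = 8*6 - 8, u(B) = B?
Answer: -65/279272 ≈ -0.00023275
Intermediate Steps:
s = 47 (s = 7 + (8*6 - 8) = 7 + (48 - 8) = 7 + 40 = 47)
z(n, O) = 2*O/(18 + n) (z(n, O) = (O + O)/(n + 18) = (2*O)/(18 + n) = 2*O/(18 + n))
1/(H(-4)*179 + z(s, u(-16))) = 1/((6*(-4))*179 + 2*(-16)/(18 + 47)) = 1/(-24*179 + 2*(-16)/65) = 1/(-4296 + 2*(-16)*(1/65)) = 1/(-4296 - 32/65) = 1/(-279272/65) = -65/279272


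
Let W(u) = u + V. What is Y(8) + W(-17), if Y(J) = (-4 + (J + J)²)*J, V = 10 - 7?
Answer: 2002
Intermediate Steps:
V = 3
W(u) = 3 + u (W(u) = u + 3 = 3 + u)
Y(J) = J*(-4 + 4*J²) (Y(J) = (-4 + (2*J)²)*J = (-4 + 4*J²)*J = J*(-4 + 4*J²))
Y(8) + W(-17) = 4*8*(-1 + 8²) + (3 - 17) = 4*8*(-1 + 64) - 14 = 4*8*63 - 14 = 2016 - 14 = 2002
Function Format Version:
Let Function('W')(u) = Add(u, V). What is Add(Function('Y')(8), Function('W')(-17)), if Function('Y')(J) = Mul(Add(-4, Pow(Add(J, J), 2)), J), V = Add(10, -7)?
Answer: 2002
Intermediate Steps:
V = 3
Function('W')(u) = Add(3, u) (Function('W')(u) = Add(u, 3) = Add(3, u))
Function('Y')(J) = Mul(J, Add(-4, Mul(4, Pow(J, 2)))) (Function('Y')(J) = Mul(Add(-4, Pow(Mul(2, J), 2)), J) = Mul(Add(-4, Mul(4, Pow(J, 2))), J) = Mul(J, Add(-4, Mul(4, Pow(J, 2)))))
Add(Function('Y')(8), Function('W')(-17)) = Add(Mul(4, 8, Add(-1, Pow(8, 2))), Add(3, -17)) = Add(Mul(4, 8, Add(-1, 64)), -14) = Add(Mul(4, 8, 63), -14) = Add(2016, -14) = 2002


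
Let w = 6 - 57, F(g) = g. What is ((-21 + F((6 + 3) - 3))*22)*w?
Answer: 16830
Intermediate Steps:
w = -51
((-21 + F((6 + 3) - 3))*22)*w = ((-21 + ((6 + 3) - 3))*22)*(-51) = ((-21 + (9 - 3))*22)*(-51) = ((-21 + 6)*22)*(-51) = -15*22*(-51) = -330*(-51) = 16830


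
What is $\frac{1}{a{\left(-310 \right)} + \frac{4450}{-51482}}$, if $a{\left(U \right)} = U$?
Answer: $- \frac{25741}{7981935} \approx -0.0032249$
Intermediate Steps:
$\frac{1}{a{\left(-310 \right)} + \frac{4450}{-51482}} = \frac{1}{-310 + \frac{4450}{-51482}} = \frac{1}{-310 + 4450 \left(- \frac{1}{51482}\right)} = \frac{1}{-310 - \frac{2225}{25741}} = \frac{1}{- \frac{7981935}{25741}} = - \frac{25741}{7981935}$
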